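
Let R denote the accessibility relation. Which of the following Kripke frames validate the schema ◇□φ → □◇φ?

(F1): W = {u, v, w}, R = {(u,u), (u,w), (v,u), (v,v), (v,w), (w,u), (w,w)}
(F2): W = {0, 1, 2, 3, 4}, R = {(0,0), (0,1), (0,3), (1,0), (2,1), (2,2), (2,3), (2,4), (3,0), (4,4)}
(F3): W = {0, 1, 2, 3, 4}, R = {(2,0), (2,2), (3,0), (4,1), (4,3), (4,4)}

(F1)

This is the axiom for convergence; its first-order frame correspondent is ∀x ∀y ∀z (Rxy ∧ Rxz → ∃w (Ryw ∧ Rzw)).
(F1): condition met.
(F2): fails — R23 and R22 but 3 and 2 have no common successor.
(F3): fails — R20 and R20 but 0 and 0 have no common successor.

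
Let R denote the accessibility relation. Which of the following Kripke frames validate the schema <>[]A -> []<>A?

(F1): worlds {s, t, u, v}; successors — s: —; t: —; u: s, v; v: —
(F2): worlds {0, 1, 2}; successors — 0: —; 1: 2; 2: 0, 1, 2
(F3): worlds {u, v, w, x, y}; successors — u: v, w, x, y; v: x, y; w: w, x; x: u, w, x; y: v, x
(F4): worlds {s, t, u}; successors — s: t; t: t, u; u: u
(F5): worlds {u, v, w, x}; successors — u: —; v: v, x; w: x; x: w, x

(F3), (F4), (F5)

The schema corresponds to convergence: forall x forall y forall z (Rxy & Rxz -> exists w (Ryw & Rzw)).
(F1): fails — Rus and Rus but s and s have no common successor.
(F2): fails — R22 and R20 but 2 and 0 have no common successor.
(F3): ✓.
(F4): ✓.
(F5): ✓.
Valid on: (F3), (F4), (F5).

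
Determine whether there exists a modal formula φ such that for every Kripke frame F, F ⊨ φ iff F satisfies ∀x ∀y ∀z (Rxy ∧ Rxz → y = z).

Definable; ◇r → □r defines it

This is a Sahlqvist condition; the CD axiom ◇r → □r defines it.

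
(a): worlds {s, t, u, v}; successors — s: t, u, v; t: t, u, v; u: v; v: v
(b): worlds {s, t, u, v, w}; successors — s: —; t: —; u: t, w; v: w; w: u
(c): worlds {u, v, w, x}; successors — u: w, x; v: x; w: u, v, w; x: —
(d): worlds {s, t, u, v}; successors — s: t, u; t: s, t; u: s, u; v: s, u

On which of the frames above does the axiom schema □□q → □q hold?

This is the axiom for density; its first-order frame correspondent is ∀x ∀y (Rxy → ∃z (Rxz ∧ Rzy)).
(a): satisfies the condition.
(b): fails — Rwu but no z with Rwz and Rzu.
(c): fails — Rvx but no z with Rvz and Rzx.
(d): satisfies the condition.
Valid on: (a), (d).

(a), (d)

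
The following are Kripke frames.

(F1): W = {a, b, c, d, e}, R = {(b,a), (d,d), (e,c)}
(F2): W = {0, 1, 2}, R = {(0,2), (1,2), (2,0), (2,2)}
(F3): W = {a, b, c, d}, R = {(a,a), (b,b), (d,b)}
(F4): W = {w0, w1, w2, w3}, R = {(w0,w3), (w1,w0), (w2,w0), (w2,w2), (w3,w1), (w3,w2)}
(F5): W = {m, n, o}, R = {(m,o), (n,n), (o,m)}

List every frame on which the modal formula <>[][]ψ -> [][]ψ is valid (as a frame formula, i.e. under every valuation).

(F1), (F2), (F3)

Frame correspondent (Sahlqvist): forall x forall y forall z ((xRy & x R^2 z) -> exists w (y R^2 w & z = w)) — i.e. a generalized confluence (Geach) condition.
(F1): holds.
(F2): holds.
(F3): holds.
(F4): fails — w0Rw3, w0R²w1 but no w with w3R²w and w1=w.
(F5): fails — mRo, mR²m but no w with oR²w and m=w.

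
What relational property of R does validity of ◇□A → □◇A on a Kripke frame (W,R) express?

Suppose ◇□A→□◇A is valid. Take Rxy, Rxz and set V(A)={w : Ryw}. Then □A at y so ◇□A at x, so □◇A at x, so ◇A at z, giving w with Rzw and Ryw.

convergence: ∀x ∀y ∀z (Rxy ∧ Rxz → ∃w (Ryw ∧ Rzw))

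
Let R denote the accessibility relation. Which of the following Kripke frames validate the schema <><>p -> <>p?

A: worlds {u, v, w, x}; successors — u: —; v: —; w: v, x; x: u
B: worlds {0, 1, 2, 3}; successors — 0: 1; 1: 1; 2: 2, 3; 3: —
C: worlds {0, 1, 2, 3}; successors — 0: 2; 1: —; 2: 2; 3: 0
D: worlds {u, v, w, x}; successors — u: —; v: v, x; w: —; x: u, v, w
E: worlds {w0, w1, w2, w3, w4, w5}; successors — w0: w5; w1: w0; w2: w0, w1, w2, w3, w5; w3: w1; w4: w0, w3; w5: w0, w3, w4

The schema corresponds to transitivity: forall x forall y forall z (Rxy & Ryz -> Rxz).
A: fails — Rwx and Rxu but not Rwu.
B: holds.
C: fails — R30 and R02 but not R32.
D: fails — Rvx and Rxw but not Rvw.
E: fails — Rw1w0 and Rw0w5 but not Rw1w5.
Valid on: B.

B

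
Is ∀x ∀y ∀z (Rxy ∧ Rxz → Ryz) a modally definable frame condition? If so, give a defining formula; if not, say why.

Definable; ◇r → □◇r defines it

This is a Sahlqvist condition; the 5 axiom ◇r → □◇r defines it.
Suppose ◇r→□◇r is valid. Take Rxy, Rxz and set V(r)={y}. Then ◇r at x, so □◇r at x, so ◇r at z, so some w with Rzw has r; w=y, i.e. Rzy. By symmetry of the argument, Ryz.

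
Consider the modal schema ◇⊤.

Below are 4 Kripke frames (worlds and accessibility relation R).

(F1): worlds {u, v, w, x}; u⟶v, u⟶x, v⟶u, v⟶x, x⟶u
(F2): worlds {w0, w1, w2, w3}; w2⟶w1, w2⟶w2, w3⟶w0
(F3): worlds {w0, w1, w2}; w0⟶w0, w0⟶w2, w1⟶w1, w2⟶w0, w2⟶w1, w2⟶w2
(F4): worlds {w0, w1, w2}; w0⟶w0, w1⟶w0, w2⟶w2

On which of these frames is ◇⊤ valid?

This is the axiom for seriality; its first-order frame correspondent is ∀x ∃y Rxy.
(F1): fails — world w has no successor.
(F2): fails — world w0 has no successor.
(F3): condition met.
(F4): condition met.

(F3), (F4)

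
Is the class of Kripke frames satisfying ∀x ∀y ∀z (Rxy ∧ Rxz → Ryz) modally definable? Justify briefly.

Yes, by ◇p → □◇p

Yes: it is the Euclidean property, defined by the 5 schema ◇p → □◇p.
Suppose ◇p→□◇p is valid. Take Rxy, Rxz and set V(p)={y}. Then ◇p at x, so □◇p at x, so ◇p at z, so some w with Rzw has p; w=y, i.e. Rzy. By symmetry of the argument, Ryz.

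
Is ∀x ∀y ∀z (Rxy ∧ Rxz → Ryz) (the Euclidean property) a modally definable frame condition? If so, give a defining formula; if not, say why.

Definable; ◇p → □◇p defines it

Yes: it is the Euclidean property, defined by the 5 schema ◇p → □◇p.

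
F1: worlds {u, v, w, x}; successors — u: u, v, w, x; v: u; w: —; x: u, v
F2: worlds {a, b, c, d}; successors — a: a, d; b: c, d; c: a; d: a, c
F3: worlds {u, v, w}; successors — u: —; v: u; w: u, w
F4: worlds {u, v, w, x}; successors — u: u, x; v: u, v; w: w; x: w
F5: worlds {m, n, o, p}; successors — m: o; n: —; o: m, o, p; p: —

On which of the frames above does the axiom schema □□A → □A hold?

F1, F4, F5

The schema corresponds to density: ∀x ∀y (Rxy → ∃z (Rxz ∧ Rzy)).
F1: ✓.
F2: fails — Rdc but no z with Rdz and Rzc.
F3: fails — Rvu but no z with Rvz and Rzu.
F4: ✓.
F5: ✓.
Valid on: F1, F4, F5.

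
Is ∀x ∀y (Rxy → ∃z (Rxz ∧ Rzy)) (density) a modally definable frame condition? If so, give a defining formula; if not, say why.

Yes — defined by □□p → □p

Yes: it is density, defined by the C4 schema □□p → □p.
Suppose □□p→□p is valid. Take Rxy and set V(p)={w : xR²w}. Then □□p at x, so □p at x, so p at y, i.e. ∃z(Rxz∧Rzy).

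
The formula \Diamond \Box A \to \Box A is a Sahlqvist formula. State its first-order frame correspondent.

the Euclidean property

This is frame-equivalent to ◇A → □◇A (substitute ¬A for A and contrapose).
Suppose ◇A→□◇A is valid. Take Rxy, Rxz and set V(A)={y}. Then ◇A at x, so □◇A at x, so ◇A at z, so some w with Rzw has A; w=y, i.e. Rzy. By symmetry of the argument, Ryz.
Conversely, on a frame with the Euclidean property the schema holds at every world under every valuation.
So the correspondent is the Euclidean property.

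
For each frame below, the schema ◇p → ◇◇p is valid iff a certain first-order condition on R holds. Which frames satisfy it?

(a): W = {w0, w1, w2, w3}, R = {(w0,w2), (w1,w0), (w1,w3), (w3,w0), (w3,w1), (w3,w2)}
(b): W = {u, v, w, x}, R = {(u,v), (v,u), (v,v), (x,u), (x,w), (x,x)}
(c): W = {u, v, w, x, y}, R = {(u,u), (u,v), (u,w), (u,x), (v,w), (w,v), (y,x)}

Frame correspondent (Sahlqvist): ∀x ∀y (xRy → ∃w (y = w ∧ xR²w)) — i.e. a generalized confluence (Geach) condition.
(a): fails — w0Rw2 but no w with w2=w and w0R²w.
(b): ✓.
(c): fails — vRw but no t with w=t and vR²t.

(b)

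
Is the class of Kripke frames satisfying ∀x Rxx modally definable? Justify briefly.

Yes — defined by □p → p

Yes: it is reflexivity, defined by the T schema □p → p.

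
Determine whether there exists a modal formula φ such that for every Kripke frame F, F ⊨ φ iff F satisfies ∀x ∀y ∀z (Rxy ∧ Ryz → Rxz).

Yes — defined by □q → □□q

This is a Sahlqvist condition; the 4 axiom □q → □□q defines it.
Suppose □q→□□q is valid. Take Rxy, Ryz and set V(q)={w : Rxw}. Then □q at x, so □□q at x, so □q at y, so q at z, i.e. Rxz.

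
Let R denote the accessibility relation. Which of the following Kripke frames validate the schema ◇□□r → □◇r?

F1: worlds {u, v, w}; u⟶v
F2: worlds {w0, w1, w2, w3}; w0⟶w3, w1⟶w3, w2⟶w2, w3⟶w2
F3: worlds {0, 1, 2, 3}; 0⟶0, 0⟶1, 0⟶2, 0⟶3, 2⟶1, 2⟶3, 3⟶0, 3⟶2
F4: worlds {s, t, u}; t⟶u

F2

Frame correspondent (Sahlqvist): ∀x ∀y ∀z ((xRy ∧ xRz) → ∃w (yR²w ∧ zRw)) — i.e. a generalized confluence (Geach) condition.
F1: fails — uRv, uRv but no t with vR²t and vRt.
F2: satisfies the condition.
F3: fails — 0R0, 0R1 but no w with 0R²w and 1Rw.
F4: fails — tRu, tRu but no w with uR²w and uRw.
Valid on: F2.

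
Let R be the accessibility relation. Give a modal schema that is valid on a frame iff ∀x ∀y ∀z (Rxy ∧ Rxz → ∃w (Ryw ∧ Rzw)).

◇□ψ → □◇ψ

A defining formula is ◇□ψ → □◇ψ (the .2 axiom).
Suppose ◇□ψ→□◇ψ is valid. Take Rxy, Rxz and set V(ψ)={w : Ryw}. Then □ψ at y so ◇□ψ at x, so □◇ψ at x, so ◇ψ at z, giving w with Rzw and Ryw.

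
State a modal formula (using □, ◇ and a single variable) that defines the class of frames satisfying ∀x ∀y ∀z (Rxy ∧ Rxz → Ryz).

A defining formula is ◇s → □◇s (the 5 axiom).

◇s → □◇s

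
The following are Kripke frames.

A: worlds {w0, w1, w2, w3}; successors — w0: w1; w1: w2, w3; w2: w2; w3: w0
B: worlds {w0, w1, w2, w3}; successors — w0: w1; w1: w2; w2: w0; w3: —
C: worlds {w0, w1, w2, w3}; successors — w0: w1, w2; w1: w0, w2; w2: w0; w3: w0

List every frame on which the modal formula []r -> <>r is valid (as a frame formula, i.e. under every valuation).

The schema corresponds to seriality: forall x exists y Rxy.
A: condition met.
B: fails — world w3 has no successor.
C: condition met.
Valid on: A, C.

A, C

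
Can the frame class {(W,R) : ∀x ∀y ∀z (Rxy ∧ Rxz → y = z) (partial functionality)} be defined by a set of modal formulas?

This is a Sahlqvist condition; the CD axiom ◇q → □q defines it.

Yes — defined by ◇q → □q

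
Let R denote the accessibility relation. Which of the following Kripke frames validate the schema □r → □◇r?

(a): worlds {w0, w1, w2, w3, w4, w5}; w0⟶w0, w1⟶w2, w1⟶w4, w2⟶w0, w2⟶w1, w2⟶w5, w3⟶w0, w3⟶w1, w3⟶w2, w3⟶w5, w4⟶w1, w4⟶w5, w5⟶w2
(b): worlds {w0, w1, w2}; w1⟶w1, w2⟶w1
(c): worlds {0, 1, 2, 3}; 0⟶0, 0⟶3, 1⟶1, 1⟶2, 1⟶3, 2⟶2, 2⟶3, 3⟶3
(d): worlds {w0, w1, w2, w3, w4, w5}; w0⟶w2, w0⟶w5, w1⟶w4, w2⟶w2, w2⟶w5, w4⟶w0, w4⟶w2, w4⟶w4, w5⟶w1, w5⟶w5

(b), (c)

Frame correspondent (Sahlqvist): ∀x ∀z (xRz → ∃w (xRw ∧ zRw)) — i.e. a generalized confluence (Geach) condition.
(a): fails — w1Rw2 but no w with w1Rw and w2Rw.
(b): condition met.
(c): condition met.
(d): fails — w5Rw1 but no w with w5Rw and w1Rw.
Valid on: (b), (c).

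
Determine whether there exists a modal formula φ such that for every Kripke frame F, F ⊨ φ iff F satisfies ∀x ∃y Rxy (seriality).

Yes — defined by □r → ◇r

Yes: it is seriality, defined by the D schema □r → ◇r.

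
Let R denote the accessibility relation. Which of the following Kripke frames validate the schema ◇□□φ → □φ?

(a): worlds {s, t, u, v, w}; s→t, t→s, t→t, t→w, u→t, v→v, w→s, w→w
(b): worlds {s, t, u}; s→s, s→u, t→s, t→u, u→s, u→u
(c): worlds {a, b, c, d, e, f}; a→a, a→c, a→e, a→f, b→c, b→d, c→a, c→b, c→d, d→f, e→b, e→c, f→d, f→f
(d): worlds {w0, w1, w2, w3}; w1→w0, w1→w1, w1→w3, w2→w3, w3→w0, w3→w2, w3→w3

Frame correspondent (Sahlqvist): ∀x ∀y ∀z ((xRy ∧ xRz) → ∃w (yR²w ∧ z = w)) — i.e. a generalized confluence (Geach) condition.
(a): satisfies the condition.
(b): satisfies the condition.
(c): fails — aRe, aRe but no w with eR²w and e=w.
(d): fails — w1Rw0, w1Rw0 but no w with w0R²w and w0=w.
Valid on: (a), (b).

(a), (b)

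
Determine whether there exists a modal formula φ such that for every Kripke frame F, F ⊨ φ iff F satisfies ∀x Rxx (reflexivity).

The condition is reflexivity. A defining modal formula is □q → q.

Yes — defined by □q → q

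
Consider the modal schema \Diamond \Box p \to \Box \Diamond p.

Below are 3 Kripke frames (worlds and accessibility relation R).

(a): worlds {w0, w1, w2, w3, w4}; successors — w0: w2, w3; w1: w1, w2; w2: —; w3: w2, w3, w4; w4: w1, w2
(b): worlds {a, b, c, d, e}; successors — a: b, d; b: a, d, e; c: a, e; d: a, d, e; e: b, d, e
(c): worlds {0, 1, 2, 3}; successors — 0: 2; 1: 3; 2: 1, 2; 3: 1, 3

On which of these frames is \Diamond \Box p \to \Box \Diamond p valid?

This is the axiom for convergence; its first-order frame correspondent is \forall x \forall y \forall z (Rxy \wedge Rxz \to \exists w (Ryw \wedge Rzw)).
(a): fails — Rw0w2 and Rw0w2 but w2 and w2 have no common successor.
(b): condition met.
(c): fails — R22 and R21 but 2 and 1 have no common successor.
Valid on: (b).

(b)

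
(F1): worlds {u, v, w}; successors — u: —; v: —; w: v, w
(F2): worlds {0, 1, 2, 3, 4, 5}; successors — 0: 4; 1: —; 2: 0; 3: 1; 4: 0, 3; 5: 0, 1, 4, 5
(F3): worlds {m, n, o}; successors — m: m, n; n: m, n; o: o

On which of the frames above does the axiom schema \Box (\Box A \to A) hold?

(F3)

This is the axiom for shift-reflexivity; its first-order frame correspondent is \forall x \forall y (Rxy \to Ryy).
(F1): fails — Rwv but not Rvv.
(F2): fails — R31 but not R11.
(F3): satisfies the condition.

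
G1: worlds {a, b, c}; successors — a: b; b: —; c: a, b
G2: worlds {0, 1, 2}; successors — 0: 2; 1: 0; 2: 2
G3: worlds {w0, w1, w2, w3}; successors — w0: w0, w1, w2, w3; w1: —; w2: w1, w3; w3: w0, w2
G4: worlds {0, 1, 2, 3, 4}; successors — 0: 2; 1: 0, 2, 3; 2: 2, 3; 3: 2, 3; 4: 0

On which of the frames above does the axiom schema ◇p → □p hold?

The schema corresponds to partial functionality: ∀x ∀y ∀z (Rxy ∧ Rxz → y = z).
G1: fails — c sees both a and b.
G2: satisfies the condition.
G3: fails — w0 sees both w0 and w1.
G4: fails — 1 sees both 0 and 2.
Valid on: G2.

G2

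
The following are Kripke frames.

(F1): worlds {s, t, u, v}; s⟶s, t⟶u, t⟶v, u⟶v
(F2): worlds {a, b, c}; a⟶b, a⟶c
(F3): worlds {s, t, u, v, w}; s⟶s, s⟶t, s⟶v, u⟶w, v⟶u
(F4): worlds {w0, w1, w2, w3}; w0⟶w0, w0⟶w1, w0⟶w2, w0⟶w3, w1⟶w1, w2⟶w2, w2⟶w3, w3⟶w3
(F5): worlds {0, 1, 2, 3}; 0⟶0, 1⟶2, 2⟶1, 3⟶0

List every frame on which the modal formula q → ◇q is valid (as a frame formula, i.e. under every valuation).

Frame correspondent (Sahlqvist): ∀x Rxx — i.e. reflexivity.
(F1): fails — world t does not see itself.
(F2): fails — world a does not see itself.
(F3): fails — world t does not see itself.
(F4): holds.
(F5): fails — world 1 does not see itself.

(F4)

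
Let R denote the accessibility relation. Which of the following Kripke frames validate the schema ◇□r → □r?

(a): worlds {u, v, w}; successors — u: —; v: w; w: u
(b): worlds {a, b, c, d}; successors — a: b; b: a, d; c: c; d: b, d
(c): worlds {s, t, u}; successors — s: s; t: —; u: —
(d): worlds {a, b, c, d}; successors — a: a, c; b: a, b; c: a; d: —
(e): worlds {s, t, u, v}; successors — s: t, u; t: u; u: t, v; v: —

(c)

The schema corresponds to the Euclidean property: ∀x ∀y ∀z (Rxy ∧ Rxz → Ryz).
(a): fails — Rvw and Rvw but not Rww.
(b): fails — Rab and Rab but not Rbb.
(c): satisfies the condition.
(d): fails — Rac and Rac but not Rcc.
(e): fails — Rsu and Rsu but not Ruu.
Valid on: (c).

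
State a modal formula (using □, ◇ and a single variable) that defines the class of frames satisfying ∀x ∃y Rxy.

The condition is seriality. The D schema □r → ◇r defines it.
Suppose □r→◇r is valid. At any x set V(r)=W. Then □r at x, so ◇r at x, so x has a successor.

□r → ◇r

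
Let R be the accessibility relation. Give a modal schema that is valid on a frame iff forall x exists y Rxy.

The condition is seriality. The D schema □s → ◇s defines it.

□s → ◇s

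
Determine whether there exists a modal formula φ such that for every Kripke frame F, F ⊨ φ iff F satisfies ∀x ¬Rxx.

Not modally definable

Any modally definable frame class is closed under surjective bounded morphisms.
The 4-cycle (worlds s,t,u,v with s→t→u→v→s) is irreflexive, and the map sending every world to a single reflexive point • is a surjective bounded morphism (forth: every edge maps to (•,•); back: every world has a successor). So any modal formula valid on the 4-cycle is also valid on the reflexive point, which is not irreflexive.
So the class is not modally definable.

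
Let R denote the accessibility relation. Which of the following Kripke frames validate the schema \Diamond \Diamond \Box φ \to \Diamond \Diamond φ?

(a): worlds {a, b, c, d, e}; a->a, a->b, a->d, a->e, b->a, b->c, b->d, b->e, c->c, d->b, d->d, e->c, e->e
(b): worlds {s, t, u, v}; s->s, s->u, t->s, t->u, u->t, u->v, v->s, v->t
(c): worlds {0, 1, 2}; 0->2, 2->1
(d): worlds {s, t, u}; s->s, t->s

(a), (d)

Frame correspondent (Sahlqvist): \forall x \forall y (x R^2 y \to \exists w (yRw \wedge x R^2 w)) — i.e. a generalized confluence (Geach) condition.
(a): holds.
(b): fails — vR²u but no w with uRw and vR²w.
(c): fails — 0R²1 but no w with 1Rw and 0R²w.
(d): holds.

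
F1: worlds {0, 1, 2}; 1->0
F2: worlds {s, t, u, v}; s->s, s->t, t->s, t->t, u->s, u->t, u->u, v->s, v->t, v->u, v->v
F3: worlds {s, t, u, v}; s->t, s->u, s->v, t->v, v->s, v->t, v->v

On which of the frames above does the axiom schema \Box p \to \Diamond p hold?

F2

The schema corresponds to seriality: \forall x \exists y Rxy.
F1: fails — world 0 has no successor.
F2: holds.
F3: fails — world u has no successor.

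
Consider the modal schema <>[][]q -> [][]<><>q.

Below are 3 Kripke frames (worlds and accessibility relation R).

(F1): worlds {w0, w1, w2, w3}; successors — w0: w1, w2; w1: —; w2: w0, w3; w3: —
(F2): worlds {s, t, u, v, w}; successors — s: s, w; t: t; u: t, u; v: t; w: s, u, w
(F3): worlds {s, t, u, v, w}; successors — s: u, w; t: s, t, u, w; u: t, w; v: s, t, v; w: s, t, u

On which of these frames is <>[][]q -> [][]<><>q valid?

(F3)

This is the axiom for a generalized confluence (Geach) condition; its first-order frame correspondent is forall x forall y forall z ((xRy & x R^2 z) -> exists w (y R^2 w & z R^2 w)).
(F1): fails — w0Rw1, w0R²w0 but no w with w1R²w and w0R²w.
(F2): fails — wRs, wR²t but no w* with sR²w* and tR²w*.
(F3): satisfies the condition.
Valid on: (F3).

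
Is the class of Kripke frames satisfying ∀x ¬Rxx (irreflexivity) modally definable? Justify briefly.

If a class were modally definable it would be closed under surjective bounded morphisms (Goldblatt–Thomason).
The 5-cycle (worlds w0,w1,w2,w3,w4 with w0→w1→w2→w3→w4→w0) is irreflexive, and the map sending every world to a single reflexive point • is a surjective bounded morphism (forth: every edge maps to (•,•); back: every world has a successor). So any modal formula valid on the 5-cycle is also valid on the reflexive point, which is not irreflexive.
So the class is not modally definable.

No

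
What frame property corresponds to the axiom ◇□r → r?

Symmetry

Equivalently (dual form): r → □◇r.
Suppose r→□◇r is valid. Take Rxy and set V(r)={x}. Then r at x, so □◇r at x, so ◇r at y, so some z with Ryz has r; z=x, i.e. Ryx.
Conversely, any frame satisfying ∀x ∀y (Rxy → Ryx) validates the schema.
Frame condition: ∀x ∀y (Rxy → Ryx).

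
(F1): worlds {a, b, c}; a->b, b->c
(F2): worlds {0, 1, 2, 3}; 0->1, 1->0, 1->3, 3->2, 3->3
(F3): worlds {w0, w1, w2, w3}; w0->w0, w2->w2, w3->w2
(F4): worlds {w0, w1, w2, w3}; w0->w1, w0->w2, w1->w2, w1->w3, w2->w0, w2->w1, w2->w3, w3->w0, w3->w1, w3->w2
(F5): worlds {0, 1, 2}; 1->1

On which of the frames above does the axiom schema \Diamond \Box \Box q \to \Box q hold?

(F3), (F4), (F5)

Frame correspondent (Sahlqvist): \forall x \forall y \forall z ((xRy \wedge xRz) \to \exists w (y R^2 w \wedge z = w)) — i.e. a generalized confluence (Geach) condition.
(F1): fails — aRb, aRb but no w with bR²w and b=w.
(F2): fails — 1R3, 1R0 but no w with 3R²w and 0=w.
(F3): holds.
(F4): holds.
(F5): holds.
Valid on: (F3), (F4), (F5).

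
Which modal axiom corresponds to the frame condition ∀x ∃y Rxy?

The condition is seriality. The D schema □q → ◇q defines it.
Suppose □q→◇q is valid. At any x set V(q)=W. Then □q at x, so ◇q at x, so x has a successor.

□q → ◇q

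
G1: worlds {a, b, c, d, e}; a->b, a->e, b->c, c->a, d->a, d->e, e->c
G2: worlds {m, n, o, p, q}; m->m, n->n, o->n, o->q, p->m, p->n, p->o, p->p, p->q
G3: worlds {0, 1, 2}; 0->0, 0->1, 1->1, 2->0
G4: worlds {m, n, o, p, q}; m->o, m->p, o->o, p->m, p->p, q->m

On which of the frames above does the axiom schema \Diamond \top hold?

Frame correspondent (Sahlqvist): \forall x \exists y Rxy — i.e. seriality.
G1: satisfies the condition.
G2: fails — world q has no successor.
G3: satisfies the condition.
G4: fails — world n has no successor.

G1, G3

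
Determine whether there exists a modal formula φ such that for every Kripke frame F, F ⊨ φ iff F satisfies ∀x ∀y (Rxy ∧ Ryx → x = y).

If a class were modally definable it would be closed under surjective bounded morphisms (Goldblatt–Thomason).
The 6-cycle (worlds 0,1,2,3,4,5 with 0→1→2→3→4→5→0) is antisymmetric. Sending even-indexed worlds to s and odd-indexed worlds to t is a surjective bounded morphism onto the two-world frame with s↔t, which is not antisymmetric.
Hence antisymmetry is not modally definable.

Not definable by any modal formula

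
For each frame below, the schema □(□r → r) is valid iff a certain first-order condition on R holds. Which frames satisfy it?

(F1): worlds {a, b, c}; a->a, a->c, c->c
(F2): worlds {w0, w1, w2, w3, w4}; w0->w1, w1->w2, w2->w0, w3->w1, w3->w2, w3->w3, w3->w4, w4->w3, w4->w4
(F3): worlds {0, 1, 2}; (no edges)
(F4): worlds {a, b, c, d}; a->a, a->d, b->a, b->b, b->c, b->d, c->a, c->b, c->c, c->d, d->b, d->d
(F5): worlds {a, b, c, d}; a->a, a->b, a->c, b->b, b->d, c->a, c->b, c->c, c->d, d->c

(F1), (F3), (F4)

This is the axiom for shift-reflexivity; its first-order frame correspondent is ∀x ∀y (Rxy → Ryy).
(F1): holds.
(F2): fails — Rw1w2 but not Rw2w2.
(F3): holds.
(F4): holds.
(F5): fails — Rcd but not Rdd.
Valid on: (F1), (F3), (F4).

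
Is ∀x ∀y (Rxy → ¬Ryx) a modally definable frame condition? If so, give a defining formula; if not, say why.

Any modally definable frame class is closed under surjective bounded morphisms.
The 3-cycle (worlds w0,w1,w2 with w0→w1→w2→w0) is asymmetric. Mapping every world to a single reflexive point • is a surjective bounded morphism, and the reflexive point is not asymmetric (R•• but asymmetry requires ¬R••).
Hence asymmetry is not modally definable.

Not modally definable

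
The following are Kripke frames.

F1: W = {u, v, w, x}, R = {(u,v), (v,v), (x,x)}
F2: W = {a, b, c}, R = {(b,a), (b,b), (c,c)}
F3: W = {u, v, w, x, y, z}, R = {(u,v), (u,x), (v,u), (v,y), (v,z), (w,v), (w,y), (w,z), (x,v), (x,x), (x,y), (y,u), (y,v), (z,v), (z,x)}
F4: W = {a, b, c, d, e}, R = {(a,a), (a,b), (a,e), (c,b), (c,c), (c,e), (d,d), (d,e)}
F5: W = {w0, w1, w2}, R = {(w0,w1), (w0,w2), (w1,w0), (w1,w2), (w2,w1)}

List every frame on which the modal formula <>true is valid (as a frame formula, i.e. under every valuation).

The schema corresponds to seriality: forall x exists y Rxy.
F1: fails — world w has no successor.
F2: fails — world a has no successor.
F3: ✓.
F4: fails — world b has no successor.
F5: ✓.
Valid on: F3, F5.

F3, F5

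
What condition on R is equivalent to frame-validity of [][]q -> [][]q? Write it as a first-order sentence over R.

This is a Sahlqvist (Geach-type) schema ◇^0□^2q → □^2◇^0q.
Minimal-valuation argument: fix x; take any y with xR^0y and any z with xR^2z. Set V(q) to the set of worlds R-reachable from y in exactly 2 steps. Then □^2q holds at y, so the antecedent holds at x; validity forces ◇^0q at z, giving a w with zR^0w and yR^2w.
First-order correspondent: forall x forall z (x R^2 z -> exists w (x R^2 w & z = w)).

forall x forall z (x R^2 z -> exists w (x R^2 w & z = w))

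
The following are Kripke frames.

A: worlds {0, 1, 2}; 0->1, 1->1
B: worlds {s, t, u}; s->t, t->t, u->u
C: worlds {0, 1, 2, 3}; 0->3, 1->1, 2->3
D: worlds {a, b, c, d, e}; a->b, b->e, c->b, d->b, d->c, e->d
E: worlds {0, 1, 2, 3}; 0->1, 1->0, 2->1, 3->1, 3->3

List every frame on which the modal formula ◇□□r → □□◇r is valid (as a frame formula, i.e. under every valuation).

This is the axiom for a generalized confluence (Geach) condition; its first-order frame correspondent is ∀x ∀y ∀z ((xRy ∧ xR²z) → ∃w (yR²w ∧ zRw)).
A: satisfies the condition.
B: satisfies the condition.
C: satisfies the condition.
D: fails — dRb, dR²b but no w with bR²w and bRw.
E: fails — 3R1, 3R²1 but no w with 1R²w and 1Rw.
Valid on: A, B, C.

A, B, C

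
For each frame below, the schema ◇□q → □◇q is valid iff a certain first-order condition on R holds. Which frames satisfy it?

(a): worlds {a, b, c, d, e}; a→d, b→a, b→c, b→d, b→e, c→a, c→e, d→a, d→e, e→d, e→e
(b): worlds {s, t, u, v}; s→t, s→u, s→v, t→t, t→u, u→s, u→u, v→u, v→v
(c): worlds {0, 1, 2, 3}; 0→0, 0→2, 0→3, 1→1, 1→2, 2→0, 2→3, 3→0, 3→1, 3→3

(b)

The schema corresponds to convergence: ∀x ∀y ∀z (Rxy ∧ Rxz → ∃w (Ryw ∧ Rzw)).
(a): fails — Rbc and Rba but c and a have no common successor.
(b): condition met.
(c): fails — R12 and R11 but 2 and 1 have no common successor.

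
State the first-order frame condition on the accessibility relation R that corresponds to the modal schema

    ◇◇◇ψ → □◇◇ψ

∀x ∀y ∀z ((xR³y ∧ xRz) → ∃w (y = w ∧ zR²w))

This is a Sahlqvist (Geach-type) schema ◇^3□^0ψ → □^1◇^2ψ.
Minimal-valuation argument: fix x; take any y with xR^3y and any z with xR^1z. Set V(ψ) to the set of worlds R-reachable from y in exactly 0 steps. Then □^0ψ holds at y, so the antecedent holds at x; validity forces ◇^2ψ at z, giving a w with zR^2w and yR^0w.
First-order correspondent: ∀x ∀y ∀z ((xR³y ∧ xRz) → ∃w (y = w ∧ zR²w)).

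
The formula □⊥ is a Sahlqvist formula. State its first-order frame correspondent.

emptiness of R: ∀x ∀y ¬Rxy

□⊥ is valid iff no world has any successor (otherwise □⊥ fails at any world with one).
The converse is a direct semantic check.
So the correspondent is emptiness of R.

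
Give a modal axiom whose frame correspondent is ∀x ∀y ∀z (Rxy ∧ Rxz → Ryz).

A defining formula is ◇s → □◇s (the 5 axiom).
Suppose ◇s→□◇s is valid. Take Rxy, Rxz and set V(s)={y}. Then ◇s at x, so □◇s at x, so ◇s at z, so some w with Rzw has s; w=y, i.e. Rzy. By symmetry of the argument, Ryz.

◇s → □◇s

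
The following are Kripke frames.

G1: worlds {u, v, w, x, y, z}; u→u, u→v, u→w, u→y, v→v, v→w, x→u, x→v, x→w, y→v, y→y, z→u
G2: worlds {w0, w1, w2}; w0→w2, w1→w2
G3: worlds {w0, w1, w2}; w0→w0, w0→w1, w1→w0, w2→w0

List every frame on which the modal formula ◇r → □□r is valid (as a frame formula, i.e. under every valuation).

The schema corresponds to a generalized confluence (Geach) condition: ∀x ∀y ∀z ((xRy ∧ xR²z) → ∃w (y = w ∧ z = w)).
G1: fails — uRu, uR²v but u ≠ v.
G2: condition met.
G3: fails — w0Rw0, w0R²w1 but w0 ≠ w1.
Valid on: G2.

G2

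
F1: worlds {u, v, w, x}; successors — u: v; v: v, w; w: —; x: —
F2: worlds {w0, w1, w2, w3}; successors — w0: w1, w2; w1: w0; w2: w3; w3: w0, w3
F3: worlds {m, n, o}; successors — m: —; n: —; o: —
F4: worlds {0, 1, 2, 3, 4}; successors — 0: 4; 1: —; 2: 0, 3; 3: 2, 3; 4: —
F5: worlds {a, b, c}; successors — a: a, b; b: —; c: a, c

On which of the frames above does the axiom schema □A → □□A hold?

Frame correspondent (Sahlqvist): ∀x ∀y ∀z (Rxy ∧ Ryz → Rxz) — i.e. transitivity.
F1: fails — Ruv and Rvw but not Ruw.
F2: fails — Rw1w0 and Rw0w1 but not Rw1w1.
F3: ✓.
F4: fails — R32 and R20 but not R30.
F5: fails — Rca and Rab but not Rcb.
Valid on: F3.

F3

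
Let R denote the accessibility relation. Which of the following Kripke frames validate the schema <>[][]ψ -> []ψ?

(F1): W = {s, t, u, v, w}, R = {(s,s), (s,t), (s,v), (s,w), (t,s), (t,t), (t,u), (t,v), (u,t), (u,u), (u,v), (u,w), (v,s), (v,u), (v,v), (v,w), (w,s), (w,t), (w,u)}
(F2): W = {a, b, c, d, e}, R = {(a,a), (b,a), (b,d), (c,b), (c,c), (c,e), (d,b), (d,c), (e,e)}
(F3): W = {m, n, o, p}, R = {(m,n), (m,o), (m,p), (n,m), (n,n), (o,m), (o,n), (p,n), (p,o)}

(F1)

Frame correspondent (Sahlqvist): forall x forall y forall z ((xRy & xRz) -> exists w (y R^2 w & z = w)) — i.e. a generalized confluence (Geach) condition.
(F1): ✓.
(F2): fails — bRa, bRd but no w with aR²w and d=w.
(F3): fails — mRp, mRo but no w with pR²w and o=w.
Valid on: (F1).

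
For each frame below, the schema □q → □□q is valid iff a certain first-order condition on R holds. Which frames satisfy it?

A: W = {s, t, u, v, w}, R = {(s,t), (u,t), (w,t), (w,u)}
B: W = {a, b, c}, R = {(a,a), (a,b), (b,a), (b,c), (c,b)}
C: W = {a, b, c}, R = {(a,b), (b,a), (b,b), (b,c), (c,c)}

This is the axiom for transitivity; its first-order frame correspondent is ∀x ∀y ∀z (Rxy ∧ Ryz → Rxz).
A: condition met.
B: fails — Rbc and Rcb but not Rbb.
C: fails — Rab and Rbc but not Rac.
Valid on: A.

A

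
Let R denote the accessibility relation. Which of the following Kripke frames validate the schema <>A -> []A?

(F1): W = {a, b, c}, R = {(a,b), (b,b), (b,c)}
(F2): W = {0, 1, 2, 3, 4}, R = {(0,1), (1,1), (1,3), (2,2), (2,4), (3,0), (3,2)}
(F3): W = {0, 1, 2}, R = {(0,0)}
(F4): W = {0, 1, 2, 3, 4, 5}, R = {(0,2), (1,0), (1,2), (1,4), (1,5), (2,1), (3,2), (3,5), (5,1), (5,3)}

(F3)

Frame correspondent (Sahlqvist): forall x forall y forall z (Rxy & Rxz -> y = z) — i.e. partial functionality.
(F1): fails — b sees both b and c.
(F2): fails — 1 sees both 1 and 3.
(F3): holds.
(F4): fails — 1 sees both 0 and 2.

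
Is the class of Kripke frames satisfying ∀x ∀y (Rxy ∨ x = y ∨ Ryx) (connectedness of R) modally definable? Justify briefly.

If a class were modally definable it would be closed under disjoint unions (Goldblatt–Thomason).
Take 2 disjoint single-world reflexive frames: each is trivially connected, but their disjoint union has 2 worlds with no edge between distinct components, so it is not connected.
So the class is not modally definable.

No — not modally definable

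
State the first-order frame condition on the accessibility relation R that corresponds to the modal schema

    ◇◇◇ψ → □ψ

∀x ∀y ∀z ((xR³y ∧ xRz) → ∃w (y = w ∧ z = w))

This is a Sahlqvist (Geach-type) schema ◇^3□^0ψ → □^1◇^0ψ.
Minimal-valuation argument: fix x; take any y with xR^3y and any z with xR^1z. Set V(ψ) to the set of worlds R-reachable from y in exactly 0 steps. Then □^0ψ holds at y, so the antecedent holds at x; validity forces ◇^0ψ at z, giving a w with zR^0w and yR^0w.
First-order correspondent: ∀x ∀y ∀z ((xR³y ∧ xRz) → ∃w (y = w ∧ z = w)).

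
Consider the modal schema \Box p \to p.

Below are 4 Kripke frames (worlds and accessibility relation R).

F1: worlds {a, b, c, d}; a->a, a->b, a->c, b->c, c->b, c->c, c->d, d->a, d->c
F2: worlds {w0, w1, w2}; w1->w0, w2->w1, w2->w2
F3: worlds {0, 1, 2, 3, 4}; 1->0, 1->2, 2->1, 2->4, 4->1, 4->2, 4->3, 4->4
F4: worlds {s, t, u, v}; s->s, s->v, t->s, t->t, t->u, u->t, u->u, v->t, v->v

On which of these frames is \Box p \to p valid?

F4

This is the axiom for reflexivity; its first-order frame correspondent is \forall x Rxx.
F1: fails — world b does not see itself.
F2: fails — world w0 does not see itself.
F3: fails — world 0 does not see itself.
F4: ✓.
Valid on: F4.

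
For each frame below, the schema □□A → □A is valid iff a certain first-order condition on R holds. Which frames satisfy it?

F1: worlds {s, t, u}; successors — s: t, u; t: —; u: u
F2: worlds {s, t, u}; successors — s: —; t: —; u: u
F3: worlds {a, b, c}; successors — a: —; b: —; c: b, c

This is the axiom for density; its first-order frame correspondent is ∀x ∀y (Rxy → ∃z (Rxz ∧ Rzy)).
F1: fails — Rst but no z with Rsz and Rzt.
F2: ✓.
F3: ✓.

F2, F3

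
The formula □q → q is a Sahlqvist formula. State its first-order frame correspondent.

Suppose □q→q is valid. At any x set V(q)={w : Rxw}. Then □q holds at x, so q holds at x, i.e. Rxx.

reflexivity: ∀x Rxx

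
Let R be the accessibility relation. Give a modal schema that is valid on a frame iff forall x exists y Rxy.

□s → ◇s

The condition is seriality. The D schema □s → ◇s defines it.
Suppose □s→◇s is valid. At any x set V(s)=W. Then □s at x, so ◇s at x, so x has a successor.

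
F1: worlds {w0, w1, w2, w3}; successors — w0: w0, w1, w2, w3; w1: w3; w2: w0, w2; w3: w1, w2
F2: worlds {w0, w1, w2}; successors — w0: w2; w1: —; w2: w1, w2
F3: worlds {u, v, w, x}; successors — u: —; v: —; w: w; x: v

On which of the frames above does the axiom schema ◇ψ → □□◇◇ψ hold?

The schema corresponds to a generalized confluence (Geach) condition: ∀x ∀y ∀z ((xRy ∧ xR²z) → ∃w (y = w ∧ zR²w)).
F1: fails — w0Rw0, w0R²w1 but no w with w0=w and w1R²w.
F2: fails — w0Rw2, w0R²w1 but no w with w2=w and w1R²w.
F3: condition met.

F3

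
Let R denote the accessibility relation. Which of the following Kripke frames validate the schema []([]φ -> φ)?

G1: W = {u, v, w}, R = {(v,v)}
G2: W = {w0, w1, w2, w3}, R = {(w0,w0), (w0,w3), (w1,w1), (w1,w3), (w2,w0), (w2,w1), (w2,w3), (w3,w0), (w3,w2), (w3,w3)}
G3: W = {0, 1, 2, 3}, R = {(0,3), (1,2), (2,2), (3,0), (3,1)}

G1

Frame correspondent (Sahlqvist): forall x forall y (Rxy -> Ryy) — i.e. shift-reflexivity.
G1: condition met.
G2: fails — Rw3w2 but not Rw2w2.
G3: fails — R31 but not R11.
Valid on: G1.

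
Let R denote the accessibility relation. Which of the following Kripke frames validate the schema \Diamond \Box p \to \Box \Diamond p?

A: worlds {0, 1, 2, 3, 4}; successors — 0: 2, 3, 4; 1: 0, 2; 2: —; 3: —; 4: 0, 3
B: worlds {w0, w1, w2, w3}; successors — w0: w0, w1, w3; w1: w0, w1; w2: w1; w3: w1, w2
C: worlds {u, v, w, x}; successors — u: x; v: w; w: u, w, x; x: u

Frame correspondent (Sahlqvist): \forall x \forall y \forall z (Rxy \wedge Rxz \to \exists w (Ryw \wedge Rzw)) — i.e. convergence.
A: fails — R02 and R02 but 2 and 2 have no common successor.
B: ✓.
C: fails — Rwu and Rwx but u and x have no common successor.

B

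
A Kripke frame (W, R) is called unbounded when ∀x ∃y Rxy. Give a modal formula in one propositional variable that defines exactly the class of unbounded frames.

□q → ◇q

This is seriality; the standard corresponding axiom is D: □q → ◇q.
Suppose □q→◇q is valid. At any x set V(q)=W. Then □q at x, so ◇q at x, so x has a successor.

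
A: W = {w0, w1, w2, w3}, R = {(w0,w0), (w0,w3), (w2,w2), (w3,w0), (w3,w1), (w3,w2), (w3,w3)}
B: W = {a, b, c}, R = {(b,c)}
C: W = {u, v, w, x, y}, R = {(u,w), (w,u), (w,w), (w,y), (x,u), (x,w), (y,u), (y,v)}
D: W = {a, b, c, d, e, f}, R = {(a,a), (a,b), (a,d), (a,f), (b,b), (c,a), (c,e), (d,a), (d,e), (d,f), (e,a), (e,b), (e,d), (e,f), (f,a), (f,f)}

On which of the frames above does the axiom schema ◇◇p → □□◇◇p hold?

The schema corresponds to a generalized confluence (Geach) condition: ∀x ∀y ∀z ((xR²y ∧ xR²z) → ∃w (y = w ∧ zR²w)).
A: fails — w0R²w0, w0R²w1 but no w with w0=w and w1R²w.
B: holds.
C: fails — uR²u, uR²y but no t with u=t and yR²t.
D: fails — aR²a, aR²b but no w with a=w and bR²w.
Valid on: B.

B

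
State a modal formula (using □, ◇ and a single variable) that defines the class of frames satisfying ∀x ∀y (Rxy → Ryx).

ψ → □◇ψ

A defining formula is ψ → □◇ψ (the B axiom).
Suppose ψ→□◇ψ is valid. Take Rxy and set V(ψ)={x}. Then ψ at x, so □◇ψ at x, so ◇ψ at y, so some z with Ryz has ψ; z=x, i.e. Ryx.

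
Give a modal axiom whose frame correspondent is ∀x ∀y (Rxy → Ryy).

□(□s → s)

A defining formula is □(□s → s) (the T□ axiom).
Suppose □(□s→s) is valid. Take Rxy and set V(s)={w : Ryw}. Then at y, □s holds; since □(□s→s) at x, □s→s at y, so s at y, i.e. Ryy.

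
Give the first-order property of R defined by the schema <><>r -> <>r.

This is a Sahlqvist (Geach-type) schema ◇^2□^0r → □^0◇^1r.
Minimal-valuation argument: fix x; take any y with xR^2y and any z with xR^0z. Set V(r) to the set of worlds R-reachable from y in exactly 0 steps. Then □^0r holds at y, so the antecedent holds at x; validity forces ◇^1r at z, giving a w with zR^1w and yR^0w.
First-order correspondent: forall x forall y (x R^2 y -> exists w (y = w & xRw)).

forall x forall y (x R^2 y -> exists w (y = w & xRw))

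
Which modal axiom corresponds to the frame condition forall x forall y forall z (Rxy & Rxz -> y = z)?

◇r → □r

A defining formula is ◇r → □r (the CD axiom).
Suppose ◇r→□r is valid. Take Rxy, Rxz and set V(r)={y}. Then ◇r at x, so □r at x, so r at z, i.e. z=y.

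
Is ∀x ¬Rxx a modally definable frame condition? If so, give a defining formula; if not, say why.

Modal frame validity is preserved under surjective bounded morphisms.
The 2-cycle (worlds s,t with s→t→s) is irreflexive, and the map sending every world to a single reflexive point • is a surjective bounded morphism (forth: every edge maps to (•,•); back: every world has a successor). So any modal formula valid on the 2-cycle is also valid on the reflexive point, which is not irreflexive.
So the class is not modally definable.

No — not modally definable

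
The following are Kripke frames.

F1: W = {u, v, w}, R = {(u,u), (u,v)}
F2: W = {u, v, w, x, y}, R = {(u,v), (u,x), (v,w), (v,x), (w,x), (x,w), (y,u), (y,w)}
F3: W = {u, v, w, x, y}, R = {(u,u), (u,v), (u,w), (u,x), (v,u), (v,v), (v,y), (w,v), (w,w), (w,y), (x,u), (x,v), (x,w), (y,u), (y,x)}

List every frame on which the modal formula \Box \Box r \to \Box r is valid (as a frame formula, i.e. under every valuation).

F1, F3

This is the axiom for density; its first-order frame correspondent is \forall x \forall y (Rxy \to \exists z (Rxz \wedge Rzy)).
F1: ✓.
F2: fails — Ruv but no z with Ruz and Rzv.
F3: ✓.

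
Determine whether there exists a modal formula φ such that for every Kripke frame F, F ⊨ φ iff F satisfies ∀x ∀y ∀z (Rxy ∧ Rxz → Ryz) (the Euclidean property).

Yes, by ◇p → □◇p

This is a Sahlqvist condition; the 5 axiom ◇p → □◇p defines it.
Suppose ◇p→□◇p is valid. Take Rxy, Rxz and set V(p)={y}. Then ◇p at x, so □◇p at x, so ◇p at z, so some w with Rzw has p; w=y, i.e. Rzy. By symmetry of the argument, Ryz.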